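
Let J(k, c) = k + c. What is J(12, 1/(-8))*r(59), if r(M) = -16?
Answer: -190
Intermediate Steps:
J(k, c) = c + k
J(12, 1/(-8))*r(59) = (1/(-8) + 12)*(-16) = (-1/8 + 12)*(-16) = (95/8)*(-16) = -190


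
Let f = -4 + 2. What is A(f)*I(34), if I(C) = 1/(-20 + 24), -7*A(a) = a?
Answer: 1/14 ≈ 0.071429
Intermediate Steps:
f = -2
A(a) = -a/7
I(C) = ¼ (I(C) = 1/4 = ¼)
A(f)*I(34) = -⅐*(-2)*(¼) = (2/7)*(¼) = 1/14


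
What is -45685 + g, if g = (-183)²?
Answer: -12196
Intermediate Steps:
g = 33489
-45685 + g = -45685 + 33489 = -12196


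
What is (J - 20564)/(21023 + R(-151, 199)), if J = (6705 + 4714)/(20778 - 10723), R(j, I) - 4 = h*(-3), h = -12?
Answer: -68919867/70596155 ≈ -0.97626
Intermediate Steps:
R(j, I) = 40 (R(j, I) = 4 - 12*(-3) = 4 + 36 = 40)
J = 11419/10055 ≈ 1.1357
(J - 20564)/(21023 + R(-151, 199)) = (11419/10055 - 20564)/(21023 + 40) = -206759601/10055/21063 = -206759601/10055*1/21063 = -68919867/70596155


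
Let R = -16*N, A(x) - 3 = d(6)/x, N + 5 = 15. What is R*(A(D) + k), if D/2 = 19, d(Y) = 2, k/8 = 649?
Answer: -15792960/19 ≈ -8.3121e+5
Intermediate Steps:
k = 5192 (k = 8*649 = 5192)
N = 10 (N = -5 + 15 = 10)
D = 38 (D = 2*19 = 38)
A(x) = 3 + 2/x
R = -160 (R = -16*10 = -160)
R*(A(D) + k) = -160*((3 + 2/38) + 5192) = -160*((3 + 2*(1/38)) + 5192) = -160*((3 + 1/19) + 5192) = -160*(58/19 + 5192) = -160*98706/19 = -15792960/19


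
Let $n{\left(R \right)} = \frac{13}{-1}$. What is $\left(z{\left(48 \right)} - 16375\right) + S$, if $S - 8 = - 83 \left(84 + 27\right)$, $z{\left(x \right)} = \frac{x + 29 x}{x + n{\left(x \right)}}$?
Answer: $- \frac{178772}{7} \approx -25539.0$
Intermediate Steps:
$n{\left(R \right)} = -13$ ($n{\left(R \right)} = 13 \left(-1\right) = -13$)
$z{\left(x \right)} = \frac{30 x}{-13 + x}$ ($z{\left(x \right)} = \frac{x + 29 x}{x - 13} = \frac{30 x}{-13 + x}$)
$S = -9205$ ($S = 8 - 83 \left(84 + 27\right) = 8 - 9213 = -9205$)
$\left(z{\left(48 \right)} - 16375\right) + S = \left(30 \cdot 48 \frac{1}{-13 + 48} - 16375\right) - 9205 = \left(30 \cdot 48 \cdot \frac{1}{35} - 16375\right) - 9205 = \left(\frac{288}{7} - 16375\right) - 9205 = - \frac{114337}{7} - 9205 = - \frac{178772}{7}$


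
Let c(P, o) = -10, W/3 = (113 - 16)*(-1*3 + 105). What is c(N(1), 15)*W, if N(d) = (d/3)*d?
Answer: -296820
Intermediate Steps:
W = 29682 (W = 3*((113 - 16)*(-1*3 + 105)) = 3*(97*(-3 + 105)) = 3*(97*102) = 3*9894 = 29682)
N(d) = d**2/3 (N(d) = (d*(1/3))*d = (d/3)*d = d**2/3)
c(N(1), 15)*W = -10*29682 = -296820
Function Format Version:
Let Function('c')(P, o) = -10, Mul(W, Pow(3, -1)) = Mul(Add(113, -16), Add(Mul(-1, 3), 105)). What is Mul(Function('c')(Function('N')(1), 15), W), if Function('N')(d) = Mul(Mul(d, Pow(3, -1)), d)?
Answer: -296820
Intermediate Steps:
W = 29682 (W = Mul(3, Mul(Add(113, -16), Add(Mul(-1, 3), 105))) = Mul(3, Mul(97, Add(-3, 105))) = Mul(3, Mul(97, 102)) = Mul(3, 9894) = 29682)
Function('N')(d) = Mul(Rational(1, 3), Pow(d, 2)) (Function('N')(d) = Mul(Mul(d, Rational(1, 3)), d) = Mul(Mul(Rational(1, 3), d), d) = Mul(Rational(1, 3), Pow(d, 2)))
Mul(Function('c')(Function('N')(1), 15), W) = Mul(-10, 29682) = -296820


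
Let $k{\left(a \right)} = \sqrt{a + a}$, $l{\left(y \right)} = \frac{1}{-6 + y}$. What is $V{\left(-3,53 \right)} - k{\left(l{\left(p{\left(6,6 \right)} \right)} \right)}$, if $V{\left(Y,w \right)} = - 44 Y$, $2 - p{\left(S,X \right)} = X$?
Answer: $132 - \frac{i \sqrt{5}}{5} \approx 132.0 - 0.44721 i$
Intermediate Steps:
$p{\left(S,X \right)} = 2 - X$
$k{\left(a \right)} = \sqrt{2} \sqrt{a}$ ($k{\left(a \right)} = \sqrt{2 a} = \sqrt{2} \sqrt{a}$)
$V{\left(-3,53 \right)} - k{\left(l{\left(p{\left(6,6 \right)} \right)} \right)} = \left(-44\right) \left(-3\right) - \sqrt{2} \sqrt{\frac{1}{-6 + \left(2 - 6\right)}} = 132 - \sqrt{2} \sqrt{\frac{1}{-6 + \left(2 - 6\right)}} = 132 - \sqrt{2} \sqrt{\frac{1}{-6 - 4}} = 132 - \sqrt{2} \sqrt{\frac{1}{-10}} = 132 - \sqrt{2} \sqrt{- \frac{1}{10}} = 132 - \sqrt{2} \frac{i \sqrt{10}}{10} = 132 - \frac{i \sqrt{5}}{5}$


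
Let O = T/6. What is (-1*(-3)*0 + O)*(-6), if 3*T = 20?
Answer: -20/3 ≈ -6.6667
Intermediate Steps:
T = 20/3 (T = (⅓)*20 = 20/3 ≈ 6.6667)
O = 10/9 (O = (20/3)/6 = (20/3)*(⅙) = 10/9 ≈ 1.1111)
(-1*(-3)*0 + O)*(-6) = (-1*(-3)*0 + 10/9)*(-6) = (3*0 + 10/9)*(-6) = (0 + 10/9)*(-6) = (10/9)*(-6) = -20/3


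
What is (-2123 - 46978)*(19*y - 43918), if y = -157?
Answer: 2302886001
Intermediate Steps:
(-2123 - 46978)*(19*y - 43918) = (-2123 - 46978)*(19*(-157) - 43918) = -49101*(-2983 - 43918) = -49101*(-46901) = 2302886001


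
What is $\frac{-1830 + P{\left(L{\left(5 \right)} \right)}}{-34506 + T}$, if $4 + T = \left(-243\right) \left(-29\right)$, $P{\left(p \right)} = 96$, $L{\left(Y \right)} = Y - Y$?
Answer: $\frac{1734}{27463} \approx 0.063139$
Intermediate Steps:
$L{\left(Y \right)} = 0$
$T = 7043$ ($T = -4 - -7047 = -4 + 7047 = 7043$)
$\frac{-1830 + P{\left(L{\left(5 \right)} \right)}}{-34506 + T} = \frac{-1830 + 96}{-34506 + 7043} = - \frac{1734}{-27463} = \left(-1734\right) \left(- \frac{1}{27463}\right) = \frac{1734}{27463}$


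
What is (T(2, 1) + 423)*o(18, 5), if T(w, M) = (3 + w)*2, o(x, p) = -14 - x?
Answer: -13856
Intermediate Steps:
T(w, M) = 6 + 2*w
(T(2, 1) + 423)*o(18, 5) = ((6 + 2*2) + 423)*(-14 - 1*18) = ((6 + 4) + 423)*(-14 - 18) = (10 + 423)*(-32) = 433*(-32) = -13856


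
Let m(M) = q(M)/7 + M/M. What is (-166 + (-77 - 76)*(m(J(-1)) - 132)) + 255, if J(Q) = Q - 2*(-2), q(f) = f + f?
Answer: 140006/7 ≈ 20001.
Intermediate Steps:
q(f) = 2*f
J(Q) = 4 + Q (J(Q) = Q + 4 = 4 + Q)
m(M) = 1 + 2*M/7 (m(M) = (2*M)/7 + M/M = (2*M)*(1/7) + 1 = 2*M/7 + 1 = 1 + 2*M/7)
(-166 + (-77 - 76)*(m(J(-1)) - 132)) + 255 = (-166 + (-77 - 76)*((1 + 2*(4 - 1)/7) - 132)) + 255 = (-166 - 153*((1 + (2/7)*3) - 132)) + 255 = (-166 - 153*((1 + 6/7) - 132)) + 255 = (-166 - 153*(13/7 - 132)) + 255 = (-166 - 153*(-911/7)) + 255 = (-166 + 139383/7) + 255 = 138221/7 + 255 = 140006/7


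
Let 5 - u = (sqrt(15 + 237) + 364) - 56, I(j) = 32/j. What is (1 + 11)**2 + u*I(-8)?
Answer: 1356 + 24*sqrt(7) ≈ 1419.5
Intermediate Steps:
u = -303 - 6*sqrt(7) (u = 5 - ((sqrt(15 + 237) + 364) - 56) = 5 - ((sqrt(252) + 364) - 56) = 5 - ((6*sqrt(7) + 364) - 56) = 5 - ((364 + 6*sqrt(7)) - 56) = 5 - (308 + 6*sqrt(7)) = 5 + (-308 - 6*sqrt(7)) = -303 - 6*sqrt(7) ≈ -318.87)
(1 + 11)**2 + u*I(-8) = (1 + 11)**2 + (-303 - 6*sqrt(7))*(32/(-8)) = 12**2 + (-303 - 6*sqrt(7))*(32*(-1/8)) = 144 + (-303 - 6*sqrt(7))*(-4) = 144 + (1212 + 24*sqrt(7)) = 1356 + 24*sqrt(7)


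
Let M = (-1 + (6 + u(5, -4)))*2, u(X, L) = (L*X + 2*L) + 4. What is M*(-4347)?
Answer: 165186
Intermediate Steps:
u(X, L) = 4 + 2*L + L*X (u(X, L) = (2*L + L*X) + 4 = 4 + 2*L + L*X)
M = -38 (M = (-1 + (6 + (4 + 2*(-4) - 4*5)))*2 = (-1 + (6 + (4 - 8 - 20)))*2 = (-1 + (6 - 24))*2 = (-1 - 18)*2 = -19*2 = -38)
M*(-4347) = -38*(-4347) = 165186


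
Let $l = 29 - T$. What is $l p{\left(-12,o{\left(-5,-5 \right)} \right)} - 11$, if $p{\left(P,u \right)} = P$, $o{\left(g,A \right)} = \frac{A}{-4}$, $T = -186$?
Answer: $-2591$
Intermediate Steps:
$o{\left(g,A \right)} = - \frac{A}{4}$ ($o{\left(g,A \right)} = A \left(- \frac{1}{4}\right) = - \frac{A}{4}$)
$l = 215$ ($l = 29 - -186 = 29 + 186 = 215$)
$l p{\left(-12,o{\left(-5,-5 \right)} \right)} - 11 = 215 \left(-12\right) - 11 = -2580 - 11 = -2591$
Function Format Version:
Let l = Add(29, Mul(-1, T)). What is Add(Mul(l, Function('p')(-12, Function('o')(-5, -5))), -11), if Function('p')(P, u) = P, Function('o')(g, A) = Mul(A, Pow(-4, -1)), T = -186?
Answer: -2591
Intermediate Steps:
Function('o')(g, A) = Mul(Rational(-1, 4), A) (Function('o')(g, A) = Mul(A, Rational(-1, 4)) = Mul(Rational(-1, 4), A))
l = 215 (l = Add(29, Mul(-1, -186)) = Add(29, 186) = 215)
Add(Mul(l, Function('p')(-12, Function('o')(-5, -5))), -11) = Add(Mul(215, -12), -11) = Add(-2580, -11) = -2591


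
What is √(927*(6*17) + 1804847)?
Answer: √1899401 ≈ 1378.2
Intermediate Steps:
√(927*(6*17) + 1804847) = √(927*102 + 1804847) = √(94554 + 1804847) = √1899401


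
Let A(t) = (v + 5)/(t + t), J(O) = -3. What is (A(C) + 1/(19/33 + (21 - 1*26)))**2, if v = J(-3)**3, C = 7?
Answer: 3374569/1044484 ≈ 3.2308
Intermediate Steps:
v = -27 (v = (-3)**3 = -27)
A(t) = -11/t (A(t) = (-27 + 5)/(t + t) = -22*1/(2*t) = -11/t)
(A(C) + 1/(19/33 + (21 - 1*26)))**2 = (-11/7 + 1/(19/33 + (21 - 1*26)))**2 = (-11*1/7 + 1/(19*(1/33) + (21 - 26)))**2 = (-11/7 + 1/(19/33 - 5))**2 = (-11/7 + 1/(-146/33))**2 = (-11/7 - 33/146)**2 = (-1837/1022)**2 = 3374569/1044484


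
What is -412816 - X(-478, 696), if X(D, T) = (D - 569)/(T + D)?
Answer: -89992841/218 ≈ -4.1281e+5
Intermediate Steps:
X(D, T) = (-569 + D)/(D + T)
-412816 - X(-478, 696) = -412816 - (-569 - 478)/(-478 + 696) = -412816 - (-1047)/218 = -412816 - 1*(-1047/218) = -412816 + 1047/218 = -89992841/218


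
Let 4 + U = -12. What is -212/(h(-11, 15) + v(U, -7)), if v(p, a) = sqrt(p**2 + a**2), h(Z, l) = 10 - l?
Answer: -53/14 - 53*sqrt(305)/70 ≈ -17.009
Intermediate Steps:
U = -16 (U = -4 - 12 = -16)
v(p, a) = sqrt(a**2 + p**2)
-212/(h(-11, 15) + v(U, -7)) = -212/((10 - 1*15) + sqrt((-7)**2 + (-16)**2)) = -212/((10 - 15) + sqrt(49 + 256)) = -212/(-5 + sqrt(305))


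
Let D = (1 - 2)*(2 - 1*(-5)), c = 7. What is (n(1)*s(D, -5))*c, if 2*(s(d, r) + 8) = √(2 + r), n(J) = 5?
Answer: -280 + 35*I*√3/2 ≈ -280.0 + 30.311*I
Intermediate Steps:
D = -7 (D = -(2 + 5) = -1*7 = -7)
s(d, r) = -8 + √(2 + r)/2
(n(1)*s(D, -5))*c = (5*(-8 + √(2 - 5)/2))*7 = (5*(-8 + √(-3)/2))*7 = (5*(-8 + (I*√3)/2))*7 = (5*(-8 + I*√3/2))*7 = (-40 + 5*I*√3/2)*7 = -280 + 35*I*√3/2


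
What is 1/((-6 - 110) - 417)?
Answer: -1/533 ≈ -0.0018762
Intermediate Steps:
1/((-6 - 110) - 417) = 1/(-116 - 417) = 1/(-533) = -1/533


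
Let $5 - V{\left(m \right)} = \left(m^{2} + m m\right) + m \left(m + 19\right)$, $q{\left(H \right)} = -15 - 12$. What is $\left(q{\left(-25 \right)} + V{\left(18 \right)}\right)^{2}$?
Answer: $1784896$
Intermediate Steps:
$q{\left(H \right)} = -27$
$V{\left(m \right)} = 5 - 2 m^{2} - m \left(19 + m\right)$ ($V{\left(m \right)} = 5 - \left(\left(m^{2} + m m\right) + m \left(m + 19\right)\right) = 5 - \left(\left(m^{2} + m^{2}\right) + m \left(19 + m\right)\right) = 5 - \left(2 m^{2} + m \left(19 + m\right)\right) = 5 - 2 m^{2} - m \left(19 + m\right)$)
$\left(q{\left(-25 \right)} + V{\left(18 \right)}\right)^{2} = \left(-27 - \left(337 + 972\right)\right)^{2} = \left(-27 - 1309\right)^{2} = \left(-1336\right)^{2} = 1784896$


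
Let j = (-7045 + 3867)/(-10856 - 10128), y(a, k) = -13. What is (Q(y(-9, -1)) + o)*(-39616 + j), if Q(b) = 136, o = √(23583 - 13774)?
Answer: -14132082422/2623 - 415649483*√9809/10492 ≈ -9.3113e+6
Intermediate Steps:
o = √9809 ≈ 99.040
j = 1589/10492 (j = -3178/(-20984) = -3178*(-1/20984) = 1589/10492 ≈ 0.15145)
(Q(y(-9, -1)) + o)*(-39616 + j) = (136 + √9809)*(-39616 + 1589/10492) = (136 + √9809)*(-415649483/10492) = -14132082422/2623 - 415649483*√9809/10492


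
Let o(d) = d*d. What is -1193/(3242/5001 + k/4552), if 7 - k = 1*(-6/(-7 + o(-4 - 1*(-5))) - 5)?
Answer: -27158110536/14812595 ≈ -1833.4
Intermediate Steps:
o(d) = d²
k = 11 (k = 7 - (-6/(-7 + (-4 - 1*(-5))²) - 5) = 7 - (-6/(-7 + (-4 + 5)²) - 5) = 7 - (-6/(-7 + 1²) - 5) = 7 - (-6/(-7 + 1) - 5) = 7 - (-6/(-6) - 5) = 7 - (-6*(-⅙) - 5) = 7 - (1 - 5) = 7 - (-4) = 7 - 1*(-4) = 7 + 4 = 11)
-1193/(3242/5001 + k/4552) = -1193/(3242/5001 + 11/4552) = -1193/14812595/22764552 = -1193*22764552/14812595 = -27158110536/14812595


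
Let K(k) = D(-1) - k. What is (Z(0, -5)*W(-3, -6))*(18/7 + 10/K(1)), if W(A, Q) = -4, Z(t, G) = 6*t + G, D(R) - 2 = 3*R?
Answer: -340/7 ≈ -48.571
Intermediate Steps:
D(R) = 2 + 3*R
Z(t, G) = G + 6*t
K(k) = -1 - k (K(k) = (2 + 3*(-1)) - k = (2 - 3) - k = -1 - k)
(Z(0, -5)*W(-3, -6))*(18/7 + 10/K(1)) = ((-5 + 6*0)*(-4))*(18/7 + 10/(-1 - 1*1)) = ((-5 + 0)*(-4))*(18*(⅐) + 10/(-1 - 1)) = (-5*(-4))*(18/7 + 10/(-2)) = 20*(18/7 + 10*(-½)) = 20*(18/7 - 5) = 20*(-17/7) = -340/7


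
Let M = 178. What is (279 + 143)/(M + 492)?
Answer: 211/335 ≈ 0.62985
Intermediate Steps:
(279 + 143)/(M + 492) = (279 + 143)/(178 + 492) = 422/670 = 422*(1/670) = 211/335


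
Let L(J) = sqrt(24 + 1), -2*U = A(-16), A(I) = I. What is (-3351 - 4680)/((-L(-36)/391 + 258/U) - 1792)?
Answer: 4186828/917423 ≈ 4.5637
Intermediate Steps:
U = 8 (U = -1/2*(-16) = 8)
L(J) = 5 (L(J) = sqrt(25) = 5)
(-3351 - 4680)/((-L(-36)/391 + 258/U) - 1792) = (-3351 - 4680)/((-1*5/391 + 258/8) - 1792) = -8031/((-5*1/391 + 258*(1/8)) - 1792) = -8031/((-5/391 + 129/4) - 1792) = -8031/(50419/1564 - 1792) = -8031/(-2752269/1564) = -8031*(-1564/2752269) = 4186828/917423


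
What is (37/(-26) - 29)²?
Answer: 625681/676 ≈ 925.56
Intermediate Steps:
(37/(-26) - 29)² = (37*(-1/26) - 29)² = (-37/26 - 29)² = (-791/26)² = 625681/676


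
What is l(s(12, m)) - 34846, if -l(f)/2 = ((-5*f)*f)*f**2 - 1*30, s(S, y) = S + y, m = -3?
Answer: 30824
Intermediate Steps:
l(f) = 60 + 10*f**4 (l(f) = -2*(((-5*f)*f)*f**2 - 1*30) = -2*((-5*f**2)*f**2 - 30) = -2*(-5*f**4 - 30) = -2*(-30 - 5*f**4) = 60 + 10*f**4)
l(s(12, m)) - 34846 = (60 + 10*(12 - 3)**4) - 34846 = (60 + 10*9**4) - 34846 = (60 + 10*6561) - 34846 = (60 + 65610) - 34846 = 65670 - 34846 = 30824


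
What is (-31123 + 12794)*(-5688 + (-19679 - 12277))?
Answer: 689976876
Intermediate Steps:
(-31123 + 12794)*(-5688 + (-19679 - 12277)) = -18329*(-5688 - 31956) = -18329*(-37644) = 689976876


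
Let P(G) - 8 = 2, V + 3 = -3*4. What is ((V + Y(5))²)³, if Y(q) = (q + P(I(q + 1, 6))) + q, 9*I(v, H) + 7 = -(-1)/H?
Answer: 15625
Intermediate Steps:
V = -15 (V = -3 - 3*4 = -3 - 12 = -15)
I(v, H) = -7/9 + 1/(9*H) (I(v, H) = -7/9 + (-(-1)/H)/9 = -7/9 + 1/(9*H))
P(G) = 10 (P(G) = 8 + 2 = 10)
Y(q) = 10 + 2*q (Y(q) = (q + 10) + q = (10 + q) + q = 10 + 2*q)
((V + Y(5))²)³ = ((-15 + (10 + 2*5))²)³ = ((-15 + (10 + 10))²)³ = ((-15 + 20)²)³ = (5²)³ = 25³ = 15625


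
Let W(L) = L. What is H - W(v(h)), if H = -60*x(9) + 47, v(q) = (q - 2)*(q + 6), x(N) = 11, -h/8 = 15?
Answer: -14521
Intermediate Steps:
h = -120 (h = -8*15 = -120)
v(q) = (-2 + q)*(6 + q)
H = -613 (H = -60*11 + 47 = -660 + 47 = -613)
H - W(v(h)) = -613 - (-12 + (-120)**2 + 4*(-120)) = -613 - (-12 + 14400 - 480) = -613 - 1*13908 = -613 - 13908 = -14521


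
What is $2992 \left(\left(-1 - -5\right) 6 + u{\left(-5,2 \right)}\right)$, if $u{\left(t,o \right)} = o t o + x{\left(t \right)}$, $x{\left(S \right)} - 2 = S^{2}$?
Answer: $92752$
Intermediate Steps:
$x{\left(S \right)} = 2 + S^{2}$
$u{\left(t,o \right)} = 2 + t^{2} + t o^{2}$ ($u{\left(t,o \right)} = o t o + \left(2 + t^{2}\right) = t o^{2} + \left(2 + t^{2}\right) = 2 + t^{2} + t o^{2}$)
$2992 \left(\left(-1 - -5\right) 6 + u{\left(-5,2 \right)}\right) = 2992 \left(\left(-1 - -5\right) 6 + \left(2 + \left(-5\right)^{2} - 5 \cdot 2^{2}\right)\right) = 2992 \left(\left(-1 + 5\right) 6 + \left(2 + 25 - 20\right)\right) = 2992 \left(4 \cdot 6 + \left(2 + 25 - 20\right)\right) = 2992 \left(24 + 7\right) = 2992 \cdot 31 = 92752$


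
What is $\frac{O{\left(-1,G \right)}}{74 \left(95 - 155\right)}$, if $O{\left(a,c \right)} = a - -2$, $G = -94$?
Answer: $- \frac{1}{4440} \approx -0.00022523$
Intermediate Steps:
$O{\left(a,c \right)} = 2 + a$ ($O{\left(a,c \right)} = a + 2 = 2 + a$)
$\frac{O{\left(-1,G \right)}}{74 \left(95 - 155\right)} = \frac{2 - 1}{74 \left(95 - 155\right)} = 1 \frac{1}{74 \left(-60\right)} = 1 \frac{1}{-4440} = 1 \left(- \frac{1}{4440}\right) = - \frac{1}{4440}$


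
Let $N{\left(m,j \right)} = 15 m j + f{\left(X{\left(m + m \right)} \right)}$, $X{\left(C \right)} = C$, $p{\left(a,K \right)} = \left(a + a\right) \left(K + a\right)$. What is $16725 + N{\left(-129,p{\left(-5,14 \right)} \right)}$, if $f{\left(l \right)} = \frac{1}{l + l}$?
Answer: $\frac{98491499}{516} \approx 1.9088 \cdot 10^{5}$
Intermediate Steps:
$p{\left(a,K \right)} = 2 a \left(K + a\right)$
$f{\left(l \right)} = \frac{1}{2 l}$
$N{\left(m,j \right)} = \frac{1}{4 m} + 15 j m$ ($N{\left(m,j \right)} = 15 m j + \frac{1}{2 \left(m + m\right)} = 15 j m + \frac{1}{2 \cdot 2 m} = 15 j m + \frac{\frac{1}{2} \frac{1}{m}}{2} = 15 j m + \frac{1}{4 m} = \frac{1}{4 m} + 15 j m$)
$16725 + N{\left(-129,p{\left(-5,14 \right)} \right)} = 16725 + \left(\frac{1}{4 \left(-129\right)} + 15 \cdot 2 \left(-5\right) \left(14 - 5\right) \left(-129\right)\right) = 16725 + \left(\frac{1}{4} \left(- \frac{1}{129}\right) + 15 \cdot 2 \left(-5\right) 9 \left(-129\right)\right) = 16725 - \left(\frac{1}{516} + 1350 \left(-129\right)\right) = 16725 + \left(- \frac{1}{516} + 174150\right) = 16725 + \frac{89861399}{516} = \frac{98491499}{516}$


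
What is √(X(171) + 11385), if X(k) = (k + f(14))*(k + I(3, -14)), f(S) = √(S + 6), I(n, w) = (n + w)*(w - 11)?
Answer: √(87651 + 892*√5) ≈ 299.41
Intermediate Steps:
I(n, w) = (-11 + w)*(n + w) (I(n, w) = (n + w)*(-11 + w) = (-11 + w)*(n + w))
f(S) = √(6 + S)
X(k) = (275 + k)*(k + 2*√5) (X(k) = (k + √(6 + 14))*(k + ((-14)² - 11*3 - 11*(-14) + 3*(-14))) = (k + √20)*(k + (196 - 33 + 154 - 42)) = (k + 2*√5)*(k + 275) = (k + 2*√5)*(275 + k) = (275 + k)*(k + 2*√5))
√(X(171) + 11385) = √((171² + 275*171 + 550*√5 + 2*171*√5) + 11385) = √((29241 + 47025 + 550*√5 + 342*√5) + 11385) = √((76266 + 892*√5) + 11385) = √(87651 + 892*√5)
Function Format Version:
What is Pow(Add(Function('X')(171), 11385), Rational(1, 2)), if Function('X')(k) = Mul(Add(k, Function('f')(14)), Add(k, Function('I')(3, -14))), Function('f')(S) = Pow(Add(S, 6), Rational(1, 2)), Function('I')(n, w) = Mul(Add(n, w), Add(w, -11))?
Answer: Pow(Add(87651, Mul(892, Pow(5, Rational(1, 2)))), Rational(1, 2)) ≈ 299.41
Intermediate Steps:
Function('I')(n, w) = Mul(Add(-11, w), Add(n, w)) (Function('I')(n, w) = Mul(Add(n, w), Add(-11, w)) = Mul(Add(-11, w), Add(n, w)))
Function('f')(S) = Pow(Add(6, S), Rational(1, 2))
Function('X')(k) = Mul(Add(275, k), Add(k, Mul(2, Pow(5, Rational(1, 2))))) (Function('X')(k) = Mul(Add(k, Pow(Add(6, 14), Rational(1, 2))), Add(k, Add(Pow(-14, 2), Mul(-11, 3), Mul(-11, -14), Mul(3, -14)))) = Mul(Add(k, Pow(20, Rational(1, 2))), Add(k, Add(196, -33, 154, -42))) = Mul(Add(k, Mul(2, Pow(5, Rational(1, 2)))), Add(k, 275)) = Mul(Add(k, Mul(2, Pow(5, Rational(1, 2)))), Add(275, k)) = Mul(Add(275, k), Add(k, Mul(2, Pow(5, Rational(1, 2))))))
Pow(Add(Function('X')(171), 11385), Rational(1, 2)) = Pow(Add(Add(Pow(171, 2), Mul(275, 171), Mul(550, Pow(5, Rational(1, 2))), Mul(2, 171, Pow(5, Rational(1, 2)))), 11385), Rational(1, 2)) = Pow(Add(Add(29241, 47025, Mul(550, Pow(5, Rational(1, 2))), Mul(342, Pow(5, Rational(1, 2)))), 11385), Rational(1, 2)) = Pow(Add(Add(76266, Mul(892, Pow(5, Rational(1, 2)))), 11385), Rational(1, 2)) = Pow(Add(87651, Mul(892, Pow(5, Rational(1, 2)))), Rational(1, 2))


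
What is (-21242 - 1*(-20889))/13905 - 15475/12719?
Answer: -219669682/176857695 ≈ -1.2421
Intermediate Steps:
(-21242 - 1*(-20889))/13905 - 15475/12719 = (-21242 + 20889)*(1/13905) - 15475*1/12719 = -353*1/13905 - 15475/12719 = -353/13905 - 15475/12719 = -219669682/176857695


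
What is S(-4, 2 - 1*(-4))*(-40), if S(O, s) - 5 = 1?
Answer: -240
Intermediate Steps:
S(O, s) = 6 (S(O, s) = 5 + 1 = 6)
S(-4, 2 - 1*(-4))*(-40) = 6*(-40) = -240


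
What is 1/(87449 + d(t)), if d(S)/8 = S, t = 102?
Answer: 1/88265 ≈ 1.1330e-5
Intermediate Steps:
d(S) = 8*S
1/(87449 + d(t)) = 1/(87449 + 8*102) = 1/(87449 + 816) = 1/88265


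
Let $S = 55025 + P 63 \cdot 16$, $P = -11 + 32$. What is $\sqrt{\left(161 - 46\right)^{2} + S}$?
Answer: $\sqrt{89418} \approx 299.03$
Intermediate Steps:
$P = 21$
$S = 76193$ ($S = 55025 + 21 \cdot 63 \cdot 16 = 55025 + 1323 \cdot 16 = 55025 + 21168 = 76193$)
$\sqrt{\left(161 - 46\right)^{2} + S} = \sqrt{\left(161 - 46\right)^{2} + 76193} = \sqrt{115^{2} + 76193} = \sqrt{13225 + 76193} = \sqrt{89418}$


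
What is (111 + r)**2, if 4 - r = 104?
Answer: 121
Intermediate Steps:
r = -100 (r = 4 - 1*104 = 4 - 104 = -100)
(111 + r)**2 = (111 - 100)**2 = 11**2 = 121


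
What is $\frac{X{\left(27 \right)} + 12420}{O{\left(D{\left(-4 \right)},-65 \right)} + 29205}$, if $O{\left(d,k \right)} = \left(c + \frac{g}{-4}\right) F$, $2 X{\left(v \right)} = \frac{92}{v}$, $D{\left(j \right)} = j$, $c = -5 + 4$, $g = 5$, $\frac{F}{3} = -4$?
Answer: $\frac{167693}{394632} \approx 0.42494$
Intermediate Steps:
$F = -12$ ($F = 3 \left(-4\right) = -12$)
$c = -1$
$X{\left(v \right)} = \frac{46}{v}$ ($X{\left(v \right)} = \frac{92 \frac{1}{v}}{2} = \frac{46}{v}$)
$O{\left(d,k \right)} = 27$ ($O{\left(d,k \right)} = \left(-1 + \frac{5}{-4}\right) \left(-12\right) = \left(-1 + 5 \left(- \frac{1}{4}\right)\right) \left(-12\right) = \left(-1 - \frac{5}{4}\right) \left(-12\right) = \left(- \frac{9}{4}\right) \left(-12\right) = 27$)
$\frac{X{\left(27 \right)} + 12420}{O{\left(D{\left(-4 \right)},-65 \right)} + 29205} = \frac{\frac{46}{27} + 12420}{27 + 29205} = \frac{46 \cdot \frac{1}{27} + 12420}{29232} = \left(\frac{46}{27} + 12420\right) \frac{1}{29232} = \frac{335386}{27} \cdot \frac{1}{29232} = \frac{167693}{394632}$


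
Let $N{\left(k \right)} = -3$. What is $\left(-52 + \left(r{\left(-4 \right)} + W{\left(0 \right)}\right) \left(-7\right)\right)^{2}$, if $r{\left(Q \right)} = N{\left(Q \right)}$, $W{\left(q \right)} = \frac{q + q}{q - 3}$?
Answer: $961$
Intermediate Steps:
$W{\left(q \right)} = \frac{2 q}{-3 + q}$
$r{\left(Q \right)} = -3$
$\left(-52 + \left(r{\left(-4 \right)} + W{\left(0 \right)}\right) \left(-7\right)\right)^{2} = \left(-52 + \left(-3 + 2 \cdot 0 \frac{1}{-3 + 0}\right) \left(-7\right)\right)^{2} = \left(-52 + \left(-3 + 2 \cdot 0 \frac{1}{-3}\right) \left(-7\right)\right)^{2} = \left(-52 + \left(-3 + 2 \cdot 0 \left(- \frac{1}{3}\right)\right) \left(-7\right)\right)^{2} = \left(-52 + \left(-3 + 0\right) \left(-7\right)\right)^{2} = \left(-52 - -21\right)^{2} = \left(-52 + 21\right)^{2} = \left(-31\right)^{2} = 961$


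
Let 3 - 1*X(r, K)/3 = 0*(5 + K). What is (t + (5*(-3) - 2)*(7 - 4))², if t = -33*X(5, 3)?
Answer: 121104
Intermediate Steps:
X(r, K) = 9 (X(r, K) = 9 - 0*(5 + K) = 9 - 3*0 = 9 + 0 = 9)
t = -297 (t = -33*9 = -297)
(t + (5*(-3) - 2)*(7 - 4))² = (-297 + (5*(-3) - 2)*(7 - 4))² = (-297 + (-15 - 2)*3)² = (-297 - 17*3)² = (-297 - 51)² = (-348)² = 121104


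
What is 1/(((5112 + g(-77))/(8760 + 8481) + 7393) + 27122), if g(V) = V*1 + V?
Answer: 17241/595078073 ≈ 2.8973e-5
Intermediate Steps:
g(V) = 2*V (g(V) = V + V = 2*V)
1/(((5112 + g(-77))/(8760 + 8481) + 7393) + 27122) = 1/(((5112 + 2*(-77))/(8760 + 8481) + 7393) + 27122) = 1/(((5112 - 154)/17241 + 7393) + 27122) = 1/((4958*(1/17241) + 7393) + 27122) = 1/((4958/17241 + 7393) + 27122) = 1/(127467671/17241 + 27122) = 1/(595078073/17241) = 17241/595078073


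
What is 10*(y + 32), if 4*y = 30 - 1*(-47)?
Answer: 1025/2 ≈ 512.50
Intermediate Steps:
y = 77/4 (y = (30 - 1*(-47))/4 = (30 + 47)/4 = (¼)*77 = 77/4 ≈ 19.250)
10*(y + 32) = 10*(77/4 + 32) = 10*(205/4) = 1025/2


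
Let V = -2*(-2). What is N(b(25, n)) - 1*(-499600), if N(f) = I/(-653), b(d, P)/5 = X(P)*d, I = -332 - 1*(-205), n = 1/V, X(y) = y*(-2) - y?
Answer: 326238927/653 ≈ 4.9960e+5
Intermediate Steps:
X(y) = -3*y (X(y) = -2*y - y = -3*y)
V = 4
n = 1/4 ≈ 0.25000
I = -127 (I = -332 + 205 = -127)
b(d, P) = -15*P*d (b(d, P) = 5*((-3*P)*d) = 5*(-3*P*d) = -15*P*d)
N(f) = 127/653 (N(f) = -127/(-653) = -127*(-1/653) = 127/653)
N(b(25, n)) - 1*(-499600) = 127/653 - 1*(-499600) = 127/653 + 499600 = 326238927/653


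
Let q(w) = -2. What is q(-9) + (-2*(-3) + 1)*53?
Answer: 369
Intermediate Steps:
q(-9) + (-2*(-3) + 1)*53 = -2 + (-2*(-3) + 1)*53 = -2 + (6 + 1)*53 = -2 + 7*53 = -2 + 371 = 369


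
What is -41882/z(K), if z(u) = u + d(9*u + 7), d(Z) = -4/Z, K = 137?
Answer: -12983420/42469 ≈ -305.72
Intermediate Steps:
z(u) = u - 4/(7 + 9*u) (z(u) = u - 4/(9*u + 7) = u - 4/(7 + 9*u))
-41882/z(K) = -41882/(137 - 4/(7 + 9*137)) = -41882/(137 - 4/(7 + 1233)) = -41882/(137 - 4/1240) = -41882/(137 - 4*1/1240) = -41882/(137 - 1/310) = -41882/42469/310 = -41882*310/42469 = -12983420/42469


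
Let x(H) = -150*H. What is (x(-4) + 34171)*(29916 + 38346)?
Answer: 2373538002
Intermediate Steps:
(x(-4) + 34171)*(29916 + 38346) = (-150*(-4) + 34171)*(29916 + 38346) = (600 + 34171)*68262 = 34771*68262 = 2373538002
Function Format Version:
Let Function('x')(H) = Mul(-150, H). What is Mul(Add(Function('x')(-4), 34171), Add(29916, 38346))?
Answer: 2373538002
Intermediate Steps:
Mul(Add(Function('x')(-4), 34171), Add(29916, 38346)) = Mul(Add(Mul(-150, -4), 34171), Add(29916, 38346)) = Mul(Add(600, 34171), 68262) = Mul(34771, 68262) = 2373538002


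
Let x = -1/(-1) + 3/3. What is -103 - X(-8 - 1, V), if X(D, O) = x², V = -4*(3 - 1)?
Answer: -107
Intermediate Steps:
V = -8 (V = -4*2 = -8)
x = 2 (x = -1*(-1) + 3*(⅓) = 1 + 1 = 2)
X(D, O) = 4 (X(D, O) = 2² = 4)
-103 - X(-8 - 1, V) = -103 - 1*4 = -103 - 4 = -107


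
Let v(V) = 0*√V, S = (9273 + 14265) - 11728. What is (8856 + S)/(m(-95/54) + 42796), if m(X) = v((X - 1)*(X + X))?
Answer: 10333/21398 ≈ 0.48290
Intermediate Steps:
S = 11810 (S = 23538 - 11728 = 11810)
v(V) = 0
m(X) = 0
(8856 + S)/(m(-95/54) + 42796) = (8856 + 11810)/(0 + 42796) = 20666/42796 = 20666*(1/42796) = 10333/21398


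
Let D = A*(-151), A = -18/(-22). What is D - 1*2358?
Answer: -27297/11 ≈ -2481.5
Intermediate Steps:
A = 9/11 (A = -18*(-1/22) = 9/11 ≈ 0.81818)
D = -1359/11 (D = (9/11)*(-151) = -1359/11 ≈ -123.55)
D - 1*2358 = -1359/11 - 1*2358 = -1359/11 - 2358 = -27297/11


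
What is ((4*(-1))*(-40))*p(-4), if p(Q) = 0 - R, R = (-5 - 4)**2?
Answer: -12960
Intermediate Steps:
R = 81 (R = (-9)**2 = 81)
p(Q) = -81 (p(Q) = 0 - 1*81 = 0 - 81 = -81)
((4*(-1))*(-40))*p(-4) = ((4*(-1))*(-40))*(-81) = -4*(-40)*(-81) = 160*(-81) = -12960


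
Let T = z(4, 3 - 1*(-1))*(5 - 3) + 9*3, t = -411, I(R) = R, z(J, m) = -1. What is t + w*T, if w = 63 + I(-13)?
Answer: 839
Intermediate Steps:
w = 50 (w = 63 - 13 = 50)
T = 25 (T = -(5 - 3) + 9*3 = -1*2 + 27 = -2 + 27 = 25)
t + w*T = -411 + 50*25 = -411 + 1250 = 839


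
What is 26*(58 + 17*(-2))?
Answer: 624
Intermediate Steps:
26*(58 + 17*(-2)) = 26*(58 - 34) = 26*24 = 624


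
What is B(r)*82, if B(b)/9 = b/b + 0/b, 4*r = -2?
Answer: 738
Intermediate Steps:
r = -½ (r = (¼)*(-2) = -½ ≈ -0.50000)
B(b) = 9 (B(b) = 9*(b/b + 0/b) = 9*(1 + 0) = 9*1 = 9)
B(r)*82 = 9*82 = 738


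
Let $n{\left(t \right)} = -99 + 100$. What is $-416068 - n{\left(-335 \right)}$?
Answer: $-416069$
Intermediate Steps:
$n{\left(t \right)} = 1$
$-416068 - n{\left(-335 \right)} = -416068 - 1 = -416069$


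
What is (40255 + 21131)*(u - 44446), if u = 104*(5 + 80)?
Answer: -2185709916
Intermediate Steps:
u = 8840 (u = 104*85 = 8840)
(40255 + 21131)*(u - 44446) = (40255 + 21131)*(8840 - 44446) = 61386*(-35606) = -2185709916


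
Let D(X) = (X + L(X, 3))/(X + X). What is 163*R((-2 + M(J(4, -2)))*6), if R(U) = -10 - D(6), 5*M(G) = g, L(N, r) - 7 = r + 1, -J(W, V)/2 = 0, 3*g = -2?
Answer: -22331/12 ≈ -1860.9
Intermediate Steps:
g = -2/3 (g = (1/3)*(-2) = -2/3 ≈ -0.66667)
J(W, V) = 0 (J(W, V) = -2*0 = 0)
L(N, r) = 8 + r (L(N, r) = 7 + (r + 1) = 7 + (1 + r) = 8 + r)
M(G) = -2/15 (M(G) = (1/5)*(-2/3) = -2/15)
D(X) = (11 + X)/(2*X) (D(X) = (X + (8 + 3))/(X + X) = (X + 11)/((2*X)) = (11 + X)*(1/(2*X)) = (11 + X)/(2*X))
R(U) = -137/12 (R(U) = -10 - (11 + 6)/(2*6) = -10 - 17/(2*6) = -10 - 1*17/12 = -10 - 17/12 = -137/12)
163*R((-2 + M(J(4, -2)))*6) = 163*(-137/12) = -22331/12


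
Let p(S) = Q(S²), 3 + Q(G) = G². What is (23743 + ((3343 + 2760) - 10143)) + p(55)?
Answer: 9170325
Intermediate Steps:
Q(G) = -3 + G²
p(S) = -3 + S⁴ (p(S) = -3 + (S²)² = -3 + S⁴)
(23743 + ((3343 + 2760) - 10143)) + p(55) = (23743 + ((3343 + 2760) - 10143)) + (-3 + 55⁴) = (23743 + (6103 - 10143)) + (-3 + 9150625) = (23743 - 4040) + 9150622 = 19703 + 9150622 = 9170325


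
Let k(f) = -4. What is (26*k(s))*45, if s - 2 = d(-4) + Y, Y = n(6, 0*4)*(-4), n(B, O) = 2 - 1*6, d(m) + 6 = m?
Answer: -4680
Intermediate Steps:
d(m) = -6 + m
n(B, O) = -4 (n(B, O) = 2 - 6 = -4)
Y = 16 (Y = -4*(-4) = 16)
s = 8 (s = 2 + ((-6 - 4) + 16) = 2 + (-10 + 16) = 2 + 6 = 8)
(26*k(s))*45 = (26*(-4))*45 = -104*45 = -4680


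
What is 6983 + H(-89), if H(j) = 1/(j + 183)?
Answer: 656403/94 ≈ 6983.0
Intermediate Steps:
H(j) = 1/(183 + j)
6983 + H(-89) = 6983 + 1/(183 - 89) = 6983 + 1/94 = 656403/94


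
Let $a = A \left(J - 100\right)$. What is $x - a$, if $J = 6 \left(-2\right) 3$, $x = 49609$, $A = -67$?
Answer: $40497$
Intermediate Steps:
$J = -36$ ($J = \left(-12\right) 3 = -36$)
$a = 9112$ ($a = - 67 \left(-36 - 100\right) = \left(-67\right) \left(-136\right) = 9112$)
$x - a = 49609 - 9112 = 40497$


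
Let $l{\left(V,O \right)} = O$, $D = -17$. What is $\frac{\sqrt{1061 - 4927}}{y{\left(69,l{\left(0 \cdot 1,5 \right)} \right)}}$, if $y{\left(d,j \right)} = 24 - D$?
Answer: $\frac{i \sqrt{3866}}{41} \approx 1.5165 i$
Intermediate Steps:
$y{\left(d,j \right)} = 41$ ($y{\left(d,j \right)} = 24 - -17 = 24 + 17 = 41$)
$\frac{\sqrt{1061 - 4927}}{y{\left(69,l{\left(0 \cdot 1,5 \right)} \right)}} = \frac{\sqrt{1061 - 4927}}{41} = \sqrt{-3866} \cdot \frac{1}{41} = i \sqrt{3866} \cdot \frac{1}{41} = \frac{i \sqrt{3866}}{41}$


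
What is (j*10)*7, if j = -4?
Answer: -280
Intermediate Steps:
(j*10)*7 = -4*10*7 = -40*7 = -280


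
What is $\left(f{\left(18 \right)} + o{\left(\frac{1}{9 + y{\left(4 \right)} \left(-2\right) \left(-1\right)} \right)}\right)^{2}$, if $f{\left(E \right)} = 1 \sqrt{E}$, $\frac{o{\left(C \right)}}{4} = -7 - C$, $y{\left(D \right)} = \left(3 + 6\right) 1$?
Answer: $\frac{590722}{729} - \frac{1520 \sqrt{2}}{9} \approx 571.47$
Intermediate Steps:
$y{\left(D \right)} = 9$ ($y{\left(D \right)} = 9 \cdot 1 = 9$)
$o{\left(C \right)} = -28 - 4 C$ ($o{\left(C \right)} = 4 \left(-7 - C\right) = -28 - 4 C$)
$f{\left(E \right)} = \sqrt{E}$
$\left(f{\left(18 \right)} + o{\left(\frac{1}{9 + y{\left(4 \right)} \left(-2\right) \left(-1\right)} \right)}\right)^{2} = \left(\sqrt{18} - \left(28 + \frac{4}{9 + 9 \left(-2\right) \left(-1\right)}\right)\right)^{2} = \left(3 \sqrt{2} - \left(28 + \frac{4}{9 - -18}\right)\right)^{2} = \left(3 \sqrt{2} - \left(28 + \frac{4}{9 + 18}\right)\right)^{2} = \left(3 \sqrt{2} - \left(28 + \frac{4}{27}\right)\right)^{2} = \left(3 \sqrt{2} - \frac{760}{27}\right)^{2} = \left(- \frac{760}{27} + 3 \sqrt{2}\right)^{2}$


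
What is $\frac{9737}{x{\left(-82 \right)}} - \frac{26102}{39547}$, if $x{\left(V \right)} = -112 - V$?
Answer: $- \frac{385852199}{1186410} \approx -325.23$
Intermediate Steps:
$\frac{9737}{x{\left(-82 \right)}} - \frac{26102}{39547} = \frac{9737}{-112 - -82} - \frac{26102}{39547} = \frac{9737}{-112 + 82} - \frac{26102}{39547} = \frac{9737}{-30} - \frac{26102}{39547} = 9737 \left(- \frac{1}{30}\right) - \frac{26102}{39547} = - \frac{9737}{30} - \frac{26102}{39547} = - \frac{385852199}{1186410}$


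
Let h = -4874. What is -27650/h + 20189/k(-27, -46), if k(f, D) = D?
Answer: -48564643/112102 ≈ -433.22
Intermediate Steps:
-27650/h + 20189/k(-27, -46) = -27650/(-4874) + 20189/(-46) = -27650*(-1/4874) + 20189*(-1/46) = 13825/2437 - 20189/46 = -48564643/112102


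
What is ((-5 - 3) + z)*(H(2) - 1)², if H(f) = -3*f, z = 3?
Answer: -245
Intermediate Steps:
((-5 - 3) + z)*(H(2) - 1)² = ((-5 - 3) + 3)*(-3*2 - 1)² = (-8 + 3)*(-6 - 1)² = -5*(-7)² = -5*49 = -245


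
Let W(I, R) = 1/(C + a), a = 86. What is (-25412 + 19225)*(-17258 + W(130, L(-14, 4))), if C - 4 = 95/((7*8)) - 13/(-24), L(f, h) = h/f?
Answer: 206823521575/1937 ≈ 1.0678e+8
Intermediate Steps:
C = 131/21 (C = 4 + (95/((7*8)) - 13/(-24)) = 4 + (95/56 - 13*(-1/24)) = 4 + (95*(1/56) + 13/24) = 4 + (95/56 + 13/24) = 4 + 47/21 = 131/21 ≈ 6.2381)
W(I, R) = 21/1937 (W(I, R) = 1/(131/21 + 86) = 1/(1937/21) = 21/1937)
(-25412 + 19225)*(-17258 + W(130, L(-14, 4))) = (-25412 + 19225)*(-17258 + 21/1937) = -6187*(-33428725/1937) = 206823521575/1937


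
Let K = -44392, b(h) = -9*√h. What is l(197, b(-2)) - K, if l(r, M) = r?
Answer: 44589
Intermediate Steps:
l(197, b(-2)) - K = 197 - 1*(-44392) = 197 + 44392 = 44589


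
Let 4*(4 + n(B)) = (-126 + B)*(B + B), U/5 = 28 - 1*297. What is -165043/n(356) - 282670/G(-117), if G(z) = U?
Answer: 2269879257/11011784 ≈ 206.13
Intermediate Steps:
U = -1345 (U = 5*(28 - 1*297) = 5*(28 - 297) = 5*(-269) = -1345)
G(z) = -1345
n(B) = -4 + B*(-126 + B)/2 (n(B) = -4 + ((-126 + B)*(B + B))/4 = -4 + ((-126 + B)*(2*B))/4 = -4 + (2*B*(-126 + B))/4 = -4 + B*(-126 + B)/2)
-165043/n(356) - 282670/G(-117) = -165043/(-4 + (1/2)*356**2 - 63*356) - 282670/(-1345) = -165043/(-4 + (1/2)*126736 - 22428) - 282670*(-1/1345) = -165043/(-4 + 63368 - 22428) + 56534/269 = -165043/40936 + 56534/269 = 2269879257/11011784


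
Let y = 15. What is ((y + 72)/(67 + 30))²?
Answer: 7569/9409 ≈ 0.80444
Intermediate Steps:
((y + 72)/(67 + 30))² = ((15 + 72)/(67 + 30))² = (87/97)² = 7569/9409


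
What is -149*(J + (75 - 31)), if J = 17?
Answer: -9089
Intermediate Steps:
-149*(J + (75 - 31)) = -149*(17 + (75 - 31)) = -149*(17 + 44) = -149*61 = -9089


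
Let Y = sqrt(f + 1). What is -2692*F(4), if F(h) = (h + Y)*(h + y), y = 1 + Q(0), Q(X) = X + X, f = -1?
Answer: -53840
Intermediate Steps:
Y = 0 (Y = sqrt(-1 + 1) = sqrt(0) = 0)
Q(X) = 2*X
y = 1 (y = 1 + 2*0 = 1 + 0 = 1)
F(h) = h*(1 + h) (F(h) = (h + 0)*(h + 1) = h*(1 + h))
-2692*F(4) = -10768*(1 + 4) = -10768*5 = -2692*20 = -53840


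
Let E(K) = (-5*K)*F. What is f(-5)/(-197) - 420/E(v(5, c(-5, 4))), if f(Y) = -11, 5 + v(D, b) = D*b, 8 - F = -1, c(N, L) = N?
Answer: -2263/8865 ≈ -0.25527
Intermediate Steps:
F = 9 (F = 8 - 1*(-1) = 8 + 1 = 9)
v(D, b) = -5 + D*b
E(K) = -45*K (E(K) = -5*K*9 = -45*K)
f(-5)/(-197) - 420/E(v(5, c(-5, 4))) = -11/(-197) - 420*(-1/(45*(-5 + 5*(-5)))) = -11*(-1/197) - 420*(-1/(45*(-5 - 25))) = 11/197 - 420/((-45*(-30))) = 11/197 - 420/1350 = 11/197 - 420*1/1350 = 11/197 - 14/45 = -2263/8865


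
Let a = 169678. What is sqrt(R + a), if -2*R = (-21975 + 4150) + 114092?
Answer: 77*sqrt(82)/2 ≈ 348.63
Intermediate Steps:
R = -96267/2 (R = -((-21975 + 4150) + 114092)/2 = -(-17825 + 114092)/2 = -1/2*96267 = -96267/2 ≈ -48134.)
sqrt(R + a) = sqrt(-96267/2 + 169678) = sqrt(243089/2) = 77*sqrt(82)/2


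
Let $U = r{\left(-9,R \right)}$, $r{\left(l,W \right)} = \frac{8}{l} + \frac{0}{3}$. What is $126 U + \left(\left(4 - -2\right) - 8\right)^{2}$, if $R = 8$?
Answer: $-108$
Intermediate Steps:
$r{\left(l,W \right)} = \frac{8}{l}$ ($r{\left(l,W \right)} = \frac{8}{l} + 0 \cdot \frac{1}{3} = \frac{8}{l} + 0 = \frac{8}{l}$)
$U = - \frac{8}{9}$ ($U = \frac{8}{-9} = 8 \left(- \frac{1}{9}\right) = - \frac{8}{9} \approx -0.88889$)
$126 U + \left(\left(4 - -2\right) - 8\right)^{2} = 126 \left(- \frac{8}{9}\right) + \left(\left(4 - -2\right) - 8\right)^{2} = -112 + \left(\left(4 + 2\right) - 8\right)^{2} = -112 + \left(6 - 8\right)^{2} = -112 + \left(-2\right)^{2} = -112 + 4 = -108$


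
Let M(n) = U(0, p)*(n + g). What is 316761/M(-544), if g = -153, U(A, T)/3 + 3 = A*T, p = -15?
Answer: 6211/123 ≈ 50.496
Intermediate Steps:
U(A, T) = -9 + 3*A*T (U(A, T) = -9 + 3*(A*T) = -9 + 3*A*T)
M(n) = 1377 - 9*n (M(n) = (-9 + 3*0*(-15))*(n - 153) = (-9 + 0)*(-153 + n) = -9*(-153 + n) = 1377 - 9*n)
316761/M(-544) = 316761/(1377 - 9*(-544)) = 316761/(1377 + 4896) = 316761/6273 = 316761*(1/6273) = 6211/123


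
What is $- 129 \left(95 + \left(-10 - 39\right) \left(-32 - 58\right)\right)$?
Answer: $-581145$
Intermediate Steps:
$- 129 \left(95 + \left(-10 - 39\right) \left(-32 - 58\right)\right) = - 129 \left(95 - -4410\right) = - 129 \left(95 + 4410\right) = \left(-129\right) 4505 = -581145$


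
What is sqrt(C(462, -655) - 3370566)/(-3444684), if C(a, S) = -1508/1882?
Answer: -14*I*sqrt(951713285)/810361911 ≈ -0.00053297*I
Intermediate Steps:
C(a, S) = -754/941 (C(a, S) = -1508*1/1882 = -754/941)
sqrt(C(462, -655) - 3370566)/(-3444684) = sqrt(-754/941 - 3370566)/(-3444684) = sqrt(-3171703360/941)*(-1/3444684) = (56*I*sqrt(951713285)/941)*(-1/3444684) = -14*I*sqrt(951713285)/810361911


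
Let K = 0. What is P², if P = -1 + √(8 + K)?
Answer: 9 - 4*√2 ≈ 3.3431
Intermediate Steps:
P = -1 + 2*√2 (P = -1 + √(8 + 0) = -1 + √8 = -1 + 2*√2 ≈ 1.8284)
P² = (-1 + 2*√2)²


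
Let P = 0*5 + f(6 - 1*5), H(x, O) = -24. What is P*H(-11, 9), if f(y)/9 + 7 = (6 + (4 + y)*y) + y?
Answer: -1080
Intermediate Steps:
f(y) = -9 + 9*y + 9*y*(4 + y) (f(y) = -63 + 9*((6 + (4 + y)*y) + y) = -63 + 9*((6 + y*(4 + y)) + y) = -63 + 9*(6 + y + y*(4 + y)) = -63 + (54 + 9*y + 9*y*(4 + y)) = -9 + 9*y + 9*y*(4 + y))
P = 45 (P = 0*5 + (-9 + 9*(6 - 1*5)**2 + 45*(6 - 1*5)) = 0 + (-9 + 9*(6 - 5)**2 + 45*(6 - 5)) = 0 + (-9 + 9*1**2 + 45*1) = 0 + (-9 + 9*1 + 45) = 0 + (-9 + 9 + 45) = 0 + 45 = 45)
P*H(-11, 9) = 45*(-24) = -1080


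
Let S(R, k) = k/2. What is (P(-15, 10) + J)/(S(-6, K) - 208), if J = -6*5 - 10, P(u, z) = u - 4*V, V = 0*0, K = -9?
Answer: 22/85 ≈ 0.25882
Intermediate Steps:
V = 0
P(u, z) = u (P(u, z) = u - 4*0 = u + 0 = u)
S(R, k) = k/2 (S(R, k) = k*(½) = k/2)
J = -40 (J = -30 - 10 = -40)
(P(-15, 10) + J)/(S(-6, K) - 208) = (-15 - 40)/((½)*(-9) - 208) = -55/(-9/2 - 208) = -55/(-425/2) = -55*(-2/425) = 22/85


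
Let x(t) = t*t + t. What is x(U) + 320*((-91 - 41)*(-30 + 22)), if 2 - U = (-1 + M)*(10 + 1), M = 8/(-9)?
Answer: 27415390/81 ≈ 3.3846e+5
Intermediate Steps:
M = -8/9 (M = 8*(-⅑) = -8/9 ≈ -0.88889)
U = 205/9 (U = 2 - (-1 - 8/9)*(10 + 1) = 2 - (-17)*11/9 = 2 - 1*(-187/9) = 2 + 187/9 = 205/9 ≈ 22.778)
x(t) = t + t² (x(t) = t² + t = t + t²)
x(U) + 320*((-91 - 41)*(-30 + 22)) = 205*(1 + 205/9)/9 + 320*((-91 - 41)*(-30 + 22)) = (205/9)*(214/9) + 320*(-132*(-8)) = 43870/81 + 320*1056 = 43870/81 + 337920 = 27415390/81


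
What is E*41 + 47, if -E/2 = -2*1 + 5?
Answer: -199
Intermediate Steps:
E = -6 (E = -2*(-2*1 + 5) = -2*(-2 + 5) = -2*3 = -6)
E*41 + 47 = -6*41 + 47 = -246 + 47 = -199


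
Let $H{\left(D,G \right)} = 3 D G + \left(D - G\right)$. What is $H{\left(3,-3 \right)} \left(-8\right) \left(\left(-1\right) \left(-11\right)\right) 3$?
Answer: $5544$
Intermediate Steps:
$H{\left(D,G \right)} = D - G + 3 D G$ ($H{\left(D,G \right)} = 3 D G + \left(D - G\right) = D - G + 3 D G$)
$H{\left(3,-3 \right)} \left(-8\right) \left(\left(-1\right) \left(-11\right)\right) 3 = \left(3 - -3 + 3 \cdot 3 \left(-3\right)\right) \left(-8\right) \left(\left(-1\right) \left(-11\right)\right) 3 = \left(3 + 3 - 27\right) \left(-8\right) 11 \cdot 3 = \left(-21\right) \left(-8\right) 11 \cdot 3 = 168 \cdot 11 \cdot 3 = 1848 \cdot 3 = 5544$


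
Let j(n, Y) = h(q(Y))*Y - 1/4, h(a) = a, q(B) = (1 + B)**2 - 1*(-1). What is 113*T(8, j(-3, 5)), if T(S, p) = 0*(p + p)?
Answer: 0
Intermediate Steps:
q(B) = 1 + (1 + B)**2 (q(B) = (1 + B)**2 + 1 = 1 + (1 + B)**2)
j(n, Y) = -1/4 + Y*(1 + (1 + Y)**2) (j(n, Y) = (1 + (1 + Y)**2)*Y - 1/4 = Y*(1 + (1 + Y)**2) - 1*1/4 = Y*(1 + (1 + Y)**2) - 1/4 = -1/4 + Y*(1 + (1 + Y)**2))
T(S, p) = 0 (T(S, p) = 0*(2*p) = 0)
113*T(8, j(-3, 5)) = 113*0 = 0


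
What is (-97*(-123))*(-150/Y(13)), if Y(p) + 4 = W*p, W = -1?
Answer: 1789650/17 ≈ 1.0527e+5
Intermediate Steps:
Y(p) = -4 - p
(-97*(-123))*(-150/Y(13)) = (-97*(-123))*(-150/(-4 - 1*13)) = 11931*(-150/(-4 - 13)) = 11931*(-150/(-17)) = 11931*(-150*(-1/17)) = 11931*(150/17) = 1789650/17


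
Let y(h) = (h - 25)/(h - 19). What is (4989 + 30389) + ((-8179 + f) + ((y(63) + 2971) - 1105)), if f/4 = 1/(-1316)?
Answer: 210378699/7238 ≈ 29066.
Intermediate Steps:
f = -1/329 (f = 4/(-1316) = 4*(-1/1316) = -1/329 ≈ -0.0030395)
y(h) = (-25 + h)/(-19 + h)
(4989 + 30389) + ((-8179 + f) + ((y(63) + 2971) - 1105)) = (4989 + 30389) + ((-8179 - 1/329) + (((-25 + 63)/(-19 + 63) + 2971) - 1105)) = 35378 + (-2690892/329 + ((38/44 + 2971) - 1105)) = 35378 + (-2690892/329 + (((1/44)*38 + 2971) - 1105)) = 35378 + (-2690892/329 + ((19/22 + 2971) - 1105)) = 35378 + (-2690892/329 + (65381/22 - 1105)) = 35378 + (-2690892/329 + 41071/22) = 35378 - 45687265/7238 = 210378699/7238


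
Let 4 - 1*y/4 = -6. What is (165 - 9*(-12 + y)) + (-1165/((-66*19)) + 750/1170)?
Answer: -1392679/16302 ≈ -85.430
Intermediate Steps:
y = 40 (y = 16 - 4*(-6) = 16 + 24 = 40)
(165 - 9*(-12 + y)) + (-1165/((-66*19)) + 750/1170) = (165 - 9*(-12 + 40)) + (-1165/((-66*19)) + 750/1170) = (165 - 9*28) + (-1165/(-1254) + 750*(1/1170)) = (165 - 252) + (-1165*(-1/1254) + 25/39) = -87 + (1165/1254 + 25/39) = -87 + 25595/16302 = -1392679/16302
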